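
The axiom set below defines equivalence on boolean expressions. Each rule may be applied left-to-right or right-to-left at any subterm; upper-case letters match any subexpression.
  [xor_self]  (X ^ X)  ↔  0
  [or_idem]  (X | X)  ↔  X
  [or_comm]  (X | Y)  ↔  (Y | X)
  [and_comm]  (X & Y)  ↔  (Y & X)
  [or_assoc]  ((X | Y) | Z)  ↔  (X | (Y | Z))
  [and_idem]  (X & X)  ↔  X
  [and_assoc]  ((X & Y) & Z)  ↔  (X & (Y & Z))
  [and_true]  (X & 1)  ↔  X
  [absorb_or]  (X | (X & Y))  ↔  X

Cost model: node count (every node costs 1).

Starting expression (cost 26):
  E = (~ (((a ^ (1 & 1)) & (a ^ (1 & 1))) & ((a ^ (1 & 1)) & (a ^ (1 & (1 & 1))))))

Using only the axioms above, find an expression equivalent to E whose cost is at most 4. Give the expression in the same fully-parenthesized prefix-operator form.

(~ (a ^ 1))   [cost 4]

1. [and_idem →] (1 & 1)  →  1;  E = (~ (((a ^ (1 & 1)) & (a ^ (1 & 1))) & ((a ^ (1 & 1)) & (a ^ (1 & 1)))))
2. [and_idem →] (((a ^ (1 & 1)) & (a ^ (1 & 1))) & ((a ^ (1 & 1)) & (a ^ (1 & 1))))  →  ((a ^ (1 & 1)) & (a ^ (1 & 1)));  E = (~ ((a ^ (1 & 1)) & (a ^ (1 & 1))))
3. [and_idem →] ((a ^ (1 & 1)) & (a ^ (1 & 1)))  →  (a ^ (1 & 1));  E = (~ (a ^ (1 & 1)))
4. [and_idem →] (1 & 1)  →  1;  cost 4 ≤ 4, done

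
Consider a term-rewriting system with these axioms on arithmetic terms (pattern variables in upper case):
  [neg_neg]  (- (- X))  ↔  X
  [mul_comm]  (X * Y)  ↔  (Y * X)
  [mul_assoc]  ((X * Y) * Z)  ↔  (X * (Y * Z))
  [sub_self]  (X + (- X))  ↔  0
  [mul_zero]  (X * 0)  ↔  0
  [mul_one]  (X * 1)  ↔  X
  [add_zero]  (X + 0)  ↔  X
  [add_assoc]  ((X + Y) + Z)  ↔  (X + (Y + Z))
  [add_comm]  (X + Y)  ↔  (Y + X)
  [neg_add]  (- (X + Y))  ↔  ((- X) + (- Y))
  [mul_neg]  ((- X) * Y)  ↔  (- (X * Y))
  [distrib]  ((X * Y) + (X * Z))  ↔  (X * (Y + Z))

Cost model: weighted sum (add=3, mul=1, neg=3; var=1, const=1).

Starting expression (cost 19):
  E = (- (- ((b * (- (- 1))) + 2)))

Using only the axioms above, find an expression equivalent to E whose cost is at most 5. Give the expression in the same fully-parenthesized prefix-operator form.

(1) (- (- ((b * (- (- 1))) + 2)))  =[neg_neg →]=  ((b * (- (- 1))) + 2)
(2) (- (- 1))  =[neg_neg →]=  1    ⊢ ((b * 1) + 2)
(3) (b * 1)  =[mul_one →]=  b    ⊢ cost 5, within 5

(b + 2)   [cost 5]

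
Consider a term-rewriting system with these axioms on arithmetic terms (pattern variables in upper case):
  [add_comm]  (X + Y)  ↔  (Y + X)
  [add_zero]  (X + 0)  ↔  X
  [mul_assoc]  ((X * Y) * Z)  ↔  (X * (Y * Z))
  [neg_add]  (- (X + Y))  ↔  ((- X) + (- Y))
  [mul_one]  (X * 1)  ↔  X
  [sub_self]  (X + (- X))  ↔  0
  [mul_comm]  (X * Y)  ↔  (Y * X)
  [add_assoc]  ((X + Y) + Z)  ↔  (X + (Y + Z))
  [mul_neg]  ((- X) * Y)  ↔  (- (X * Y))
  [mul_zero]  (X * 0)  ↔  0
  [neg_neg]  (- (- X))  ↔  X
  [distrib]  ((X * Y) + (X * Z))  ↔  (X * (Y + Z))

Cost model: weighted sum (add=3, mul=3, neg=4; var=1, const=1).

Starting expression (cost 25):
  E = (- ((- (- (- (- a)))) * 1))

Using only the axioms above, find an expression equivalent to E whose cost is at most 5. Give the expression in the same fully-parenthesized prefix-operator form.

step 1: mul_one (→) rewrites ((- (- (- (- a)))) * 1) into (- (- (- (- a)))), now (- (- (- (- (- a)))))
step 2: neg_neg (→) rewrites (- (- (- (- a)))) into (- (- a)), now (- (- (- a)))
step 3: neg_neg (→) rewrites (- (- (- a))) into (- a), reaching cost 5 (bound 5)

(- a)   [cost 5]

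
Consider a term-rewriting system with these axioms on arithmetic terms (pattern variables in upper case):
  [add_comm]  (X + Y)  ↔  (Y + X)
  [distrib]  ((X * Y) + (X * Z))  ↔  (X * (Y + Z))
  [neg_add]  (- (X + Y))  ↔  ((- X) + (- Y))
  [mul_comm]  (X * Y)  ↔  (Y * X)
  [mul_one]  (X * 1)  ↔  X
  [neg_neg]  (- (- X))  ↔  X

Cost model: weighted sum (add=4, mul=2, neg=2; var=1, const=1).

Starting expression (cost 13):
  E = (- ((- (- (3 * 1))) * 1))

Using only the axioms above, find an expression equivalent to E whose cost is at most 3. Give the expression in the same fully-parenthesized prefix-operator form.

(- 3)   [cost 3]

step 1: neg_neg (→) rewrites (- (- (3 * 1))) into (3 * 1), now (- ((3 * 1) * 1))
step 2: mul_one (→) rewrites ((3 * 1) * 1) into (3 * 1), now (- (3 * 1))
step 3: mul_one (→) rewrites (3 * 1) into 3, reaching cost 3 (bound 3)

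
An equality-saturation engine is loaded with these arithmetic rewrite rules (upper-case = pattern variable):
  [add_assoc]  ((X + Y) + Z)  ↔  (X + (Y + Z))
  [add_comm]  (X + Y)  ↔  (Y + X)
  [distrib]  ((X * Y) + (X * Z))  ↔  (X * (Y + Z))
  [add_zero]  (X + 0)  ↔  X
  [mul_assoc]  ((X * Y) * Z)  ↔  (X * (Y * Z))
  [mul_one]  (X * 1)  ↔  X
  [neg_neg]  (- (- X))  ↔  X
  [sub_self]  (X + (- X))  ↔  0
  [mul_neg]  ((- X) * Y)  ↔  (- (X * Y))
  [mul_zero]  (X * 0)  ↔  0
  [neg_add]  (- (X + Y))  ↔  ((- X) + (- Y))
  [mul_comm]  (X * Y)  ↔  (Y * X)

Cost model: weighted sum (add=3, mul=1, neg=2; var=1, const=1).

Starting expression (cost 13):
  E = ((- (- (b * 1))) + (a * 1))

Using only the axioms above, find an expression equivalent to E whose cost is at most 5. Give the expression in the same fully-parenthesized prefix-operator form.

(b + a)   [cost 5]

(1) (b * 1)  =[mul_one →]=  b    ⊢ ((- (- b)) + (a * 1))
(2) (a * 1)  =[mul_one →]=  a    ⊢ ((- (- b)) + a)
(3) (- (- b))  =[neg_neg →]=  b    ⊢ cost 5, within 5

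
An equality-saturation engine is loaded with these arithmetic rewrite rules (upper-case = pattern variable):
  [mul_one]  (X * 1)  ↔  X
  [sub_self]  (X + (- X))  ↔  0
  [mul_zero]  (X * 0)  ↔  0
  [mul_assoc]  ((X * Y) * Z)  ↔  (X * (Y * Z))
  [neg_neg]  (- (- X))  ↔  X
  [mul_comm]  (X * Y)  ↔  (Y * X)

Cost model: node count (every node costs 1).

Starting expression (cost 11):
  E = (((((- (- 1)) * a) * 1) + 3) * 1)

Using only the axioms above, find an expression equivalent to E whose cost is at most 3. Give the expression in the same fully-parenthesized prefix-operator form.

1. [neg_neg →] (- (- 1))  →  1;  E = ((((1 * a) * 1) + 3) * 1)
2. [mul_one →] ((1 * a) * 1)  →  (1 * a);  E = (((1 * a) + 3) * 1)
3. [mul_comm →] (1 * a)  →  (a * 1);  E = (((a * 1) + 3) * 1)
4. [mul_one →] (((a * 1) + 3) * 1)  →  ((a * 1) + 3)
5. [mul_one →] (a * 1)  →  a;  cost 3 ≤ 3, done

(a + 3)   [cost 3]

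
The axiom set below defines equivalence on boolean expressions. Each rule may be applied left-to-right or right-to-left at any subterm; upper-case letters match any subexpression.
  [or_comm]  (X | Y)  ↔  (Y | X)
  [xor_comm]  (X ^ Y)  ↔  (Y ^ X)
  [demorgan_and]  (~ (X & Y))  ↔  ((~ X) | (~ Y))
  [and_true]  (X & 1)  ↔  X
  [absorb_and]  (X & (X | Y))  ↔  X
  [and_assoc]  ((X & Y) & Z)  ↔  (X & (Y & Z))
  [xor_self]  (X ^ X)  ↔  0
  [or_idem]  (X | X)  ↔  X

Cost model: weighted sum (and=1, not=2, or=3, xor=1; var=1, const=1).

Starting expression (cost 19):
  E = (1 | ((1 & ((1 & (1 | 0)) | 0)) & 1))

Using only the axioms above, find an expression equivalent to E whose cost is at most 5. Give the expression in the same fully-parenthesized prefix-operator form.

step 1: absorb_and (→) rewrites (1 & (1 | 0)) into 1, now (1 | ((1 & (1 | 0)) & 1))
step 2: absorb_and (→) rewrites (1 & (1 | 0)) into 1, now (1 | (1 & 1))
step 3: and_true (→) rewrites (1 & 1) into 1, reaching cost 5 (bound 5)

(1 | 1)   [cost 5]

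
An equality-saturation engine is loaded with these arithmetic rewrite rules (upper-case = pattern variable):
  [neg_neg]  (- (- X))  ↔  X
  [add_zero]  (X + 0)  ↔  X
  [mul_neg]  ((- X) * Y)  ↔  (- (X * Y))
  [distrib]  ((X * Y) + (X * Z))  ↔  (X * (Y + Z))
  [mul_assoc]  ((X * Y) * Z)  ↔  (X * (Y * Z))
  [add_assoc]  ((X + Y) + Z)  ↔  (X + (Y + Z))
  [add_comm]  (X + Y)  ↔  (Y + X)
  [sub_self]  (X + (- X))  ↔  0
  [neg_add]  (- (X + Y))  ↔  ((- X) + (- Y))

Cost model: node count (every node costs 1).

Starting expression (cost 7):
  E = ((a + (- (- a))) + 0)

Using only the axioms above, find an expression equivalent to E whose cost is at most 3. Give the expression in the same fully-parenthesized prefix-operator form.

(a + a)   [cost 3]

(1) (- (- a))  =[neg_neg →]=  a    ⊢ ((a + a) + 0)
(2) ((a + a) + 0)  =[add_assoc →]=  (a + (a + 0))
(3) (a + 0)  =[add_zero →]=  a    ⊢ cost 3, within 3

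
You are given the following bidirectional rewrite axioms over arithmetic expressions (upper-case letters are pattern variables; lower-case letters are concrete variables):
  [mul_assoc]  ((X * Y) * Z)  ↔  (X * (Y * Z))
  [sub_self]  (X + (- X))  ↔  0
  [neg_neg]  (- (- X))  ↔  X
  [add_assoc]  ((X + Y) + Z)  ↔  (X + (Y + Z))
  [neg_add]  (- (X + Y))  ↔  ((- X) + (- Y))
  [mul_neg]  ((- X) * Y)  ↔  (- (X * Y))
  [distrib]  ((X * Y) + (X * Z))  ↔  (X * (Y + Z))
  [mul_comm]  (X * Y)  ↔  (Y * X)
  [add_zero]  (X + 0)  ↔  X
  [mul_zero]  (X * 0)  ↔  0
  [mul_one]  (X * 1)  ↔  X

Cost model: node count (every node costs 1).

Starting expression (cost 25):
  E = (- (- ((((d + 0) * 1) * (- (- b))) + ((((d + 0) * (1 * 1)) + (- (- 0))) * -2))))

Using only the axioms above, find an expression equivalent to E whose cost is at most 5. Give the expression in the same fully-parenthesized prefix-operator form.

(1) (- (- ((((d + 0) * 1) * (- (- b))) + ((((d + 0) * (1 * 1)) + (- (- 0))) * -2))))  =[neg_neg →]=  ((((d + 0) * 1) * (- (- b))) + ((((d + 0) * (1 * 1)) + (- (- 0))) * -2))
(2) (1 * 1)  =[mul_one →]=  1    ⊢ ((((d + 0) * 1) * (- (- b))) + ((((d + 0) * 1) + (- (- 0))) * -2))
(3) (- (- 0))  =[neg_neg →]=  0    ⊢ ((((d + 0) * 1) * (- (- b))) + ((((d + 0) * 1) + 0) * -2))
(4) (((d + 0) * 1) + 0)  =[add_zero →]=  ((d + 0) * 1)    ⊢ ((((d + 0) * 1) * (- (- b))) + (((d + 0) * 1) * -2))
(5) (- (- b))  =[neg_neg →]=  b    ⊢ ((((d + 0) * 1) * b) + (((d + 0) * 1) * -2))
(6) ((((d + 0) * 1) * b) + (((d + 0) * 1) * -2))  =[distrib →]=  (((d + 0) * 1) * (b + -2))
(7) ((d + 0) * 1)  =[mul_one →]=  (d + 0)    ⊢ ((d + 0) * (b + -2))
(8) (d + 0)  =[add_zero →]=  d    ⊢ cost 5, within 5

(d * (b + -2))   [cost 5]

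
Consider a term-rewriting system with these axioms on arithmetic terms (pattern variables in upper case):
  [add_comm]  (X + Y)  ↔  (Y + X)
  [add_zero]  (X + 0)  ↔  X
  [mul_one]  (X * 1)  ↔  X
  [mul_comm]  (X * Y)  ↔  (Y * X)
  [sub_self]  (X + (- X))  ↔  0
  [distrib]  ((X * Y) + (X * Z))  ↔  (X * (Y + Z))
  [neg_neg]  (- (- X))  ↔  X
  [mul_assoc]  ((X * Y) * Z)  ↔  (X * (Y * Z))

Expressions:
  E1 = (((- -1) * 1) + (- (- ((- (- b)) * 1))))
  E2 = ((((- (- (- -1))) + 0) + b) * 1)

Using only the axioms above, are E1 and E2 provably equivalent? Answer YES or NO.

step 1: neg_neg (→) rewrites (- (- ((- (- b)) * 1))) into ((- (- b)) * 1), now (((- -1) * 1) + ((- (- b)) * 1))
step 2: neg_neg (→) rewrites (- (- b)) into b, now (((- -1) * 1) + (b * 1))
step 3: mul_one (→) rewrites ((- -1) * 1) into (- -1), now ((- -1) + (b * 1))
step 4: mul_one (→) rewrites (b * 1) into b, now ((- -1) + b)
step 5: mul_one (←) rewrites ((- -1) + b) into (((- -1) + b) * 1)
step 6: add_zero (←) rewrites (- -1) into ((- -1) + 0), now ((((- -1) + 0) + b) * 1)
step 7: neg_neg (←) rewrites -1 into (- (- -1)), which is E2

YES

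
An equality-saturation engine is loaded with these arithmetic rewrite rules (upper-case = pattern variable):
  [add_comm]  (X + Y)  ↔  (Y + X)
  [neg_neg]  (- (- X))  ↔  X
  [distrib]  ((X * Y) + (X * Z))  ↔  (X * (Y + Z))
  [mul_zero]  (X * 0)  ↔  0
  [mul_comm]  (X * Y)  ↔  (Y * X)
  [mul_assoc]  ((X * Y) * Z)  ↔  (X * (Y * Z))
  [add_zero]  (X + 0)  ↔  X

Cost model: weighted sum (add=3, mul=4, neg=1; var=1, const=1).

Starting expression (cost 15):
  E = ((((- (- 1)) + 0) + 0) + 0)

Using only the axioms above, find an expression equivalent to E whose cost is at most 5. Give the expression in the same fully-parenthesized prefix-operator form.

(1 + 0)   [cost 5]

step 1: neg_neg (→) rewrites (- (- 1)) into 1, now (((1 + 0) + 0) + 0)
step 2: add_zero (→) rewrites (1 + 0) into 1, now ((1 + 0) + 0)
step 3: add_zero (→) rewrites ((1 + 0) + 0) into (1 + 0), reaching cost 5 (bound 5)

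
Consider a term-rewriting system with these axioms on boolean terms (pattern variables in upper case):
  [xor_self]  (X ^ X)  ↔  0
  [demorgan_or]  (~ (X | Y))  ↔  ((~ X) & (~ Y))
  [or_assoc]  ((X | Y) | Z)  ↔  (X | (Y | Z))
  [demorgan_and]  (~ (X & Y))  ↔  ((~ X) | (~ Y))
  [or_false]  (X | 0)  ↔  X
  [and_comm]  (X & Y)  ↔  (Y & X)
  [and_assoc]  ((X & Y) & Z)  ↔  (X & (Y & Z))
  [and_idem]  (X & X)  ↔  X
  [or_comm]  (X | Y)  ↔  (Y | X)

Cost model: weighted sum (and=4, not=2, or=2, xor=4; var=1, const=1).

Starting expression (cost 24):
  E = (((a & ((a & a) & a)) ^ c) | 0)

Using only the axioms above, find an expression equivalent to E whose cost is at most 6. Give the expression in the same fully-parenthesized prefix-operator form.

1. [and_idem →] (a & a)  →  a;  E = (((a & (a & a)) ^ c) | 0)
2. [or_false →] (((a & (a & a)) ^ c) | 0)  →  ((a & (a & a)) ^ c)
3. [and_idem →] (a & a)  →  a;  E = ((a & a) ^ c)
4. [and_idem →] (a & a)  →  a;  cost 6 ≤ 6, done

(a ^ c)   [cost 6]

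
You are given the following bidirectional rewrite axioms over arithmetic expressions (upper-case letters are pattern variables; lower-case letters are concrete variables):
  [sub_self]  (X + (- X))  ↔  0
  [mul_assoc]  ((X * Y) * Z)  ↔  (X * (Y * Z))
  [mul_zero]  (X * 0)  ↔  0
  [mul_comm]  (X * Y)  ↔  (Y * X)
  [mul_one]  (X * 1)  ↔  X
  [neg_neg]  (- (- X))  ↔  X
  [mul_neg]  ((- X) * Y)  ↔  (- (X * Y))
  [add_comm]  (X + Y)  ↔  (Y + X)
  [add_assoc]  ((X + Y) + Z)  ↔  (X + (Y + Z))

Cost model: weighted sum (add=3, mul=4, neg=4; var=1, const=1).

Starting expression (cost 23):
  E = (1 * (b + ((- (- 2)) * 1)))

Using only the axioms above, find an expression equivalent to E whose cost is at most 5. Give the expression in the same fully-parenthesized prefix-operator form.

1. [neg_neg →] (- (- 2))  →  2;  E = (1 * (b + (2 * 1)))
2. [mul_comm →] (1 * (b + (2 * 1)))  →  ((b + (2 * 1)) * 1)
3. [mul_one →] (2 * 1)  →  2;  E = ((b + 2) * 1)
4. [mul_one →] ((b + 2) * 1)  →  (b + 2);  cost 5 ≤ 5, done

(b + 2)   [cost 5]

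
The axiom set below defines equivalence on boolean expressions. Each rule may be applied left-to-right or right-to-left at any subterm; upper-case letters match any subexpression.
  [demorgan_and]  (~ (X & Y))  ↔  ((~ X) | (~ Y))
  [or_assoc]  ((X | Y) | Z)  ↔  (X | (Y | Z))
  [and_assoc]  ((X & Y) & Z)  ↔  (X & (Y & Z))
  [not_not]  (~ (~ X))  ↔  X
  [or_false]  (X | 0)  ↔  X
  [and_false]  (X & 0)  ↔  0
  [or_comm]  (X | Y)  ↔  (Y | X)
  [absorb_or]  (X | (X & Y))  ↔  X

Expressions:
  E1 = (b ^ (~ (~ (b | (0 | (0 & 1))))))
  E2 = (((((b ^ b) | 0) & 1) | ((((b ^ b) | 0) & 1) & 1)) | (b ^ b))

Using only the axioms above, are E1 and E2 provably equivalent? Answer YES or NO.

(1) (~ (~ (b | (0 | (0 & 1)))))  =[not_not →]=  (b | (0 | (0 & 1)))    ⊢ (b ^ (b | (0 | (0 & 1))))
(2) (0 | (0 & 1))  =[absorb_or →]=  0    ⊢ (b ^ (b | 0))
(3) (b | 0)  =[or_false →]=  b    ⊢ (b ^ b)
(4) (b ^ b)  =[absorb_or ←]=  ((b ^ b) | ((b ^ b) & 1))
(5) ((b ^ b) | ((b ^ b) & 1))  =[or_comm →]=  (((b ^ b) & 1) | (b ^ b))
(6) (b ^ b)  =[or_false ←]=  ((b ^ b) | 0)    ⊢ ((((b ^ b) | 0) & 1) | (b ^ b))
(7) (((b ^ b) | 0) & 1)  =[absorb_or ←]=  ((((b ^ b) | 0) & 1) | ((((b ^ b) | 0) & 1) & 1))    ⊢ E2

YES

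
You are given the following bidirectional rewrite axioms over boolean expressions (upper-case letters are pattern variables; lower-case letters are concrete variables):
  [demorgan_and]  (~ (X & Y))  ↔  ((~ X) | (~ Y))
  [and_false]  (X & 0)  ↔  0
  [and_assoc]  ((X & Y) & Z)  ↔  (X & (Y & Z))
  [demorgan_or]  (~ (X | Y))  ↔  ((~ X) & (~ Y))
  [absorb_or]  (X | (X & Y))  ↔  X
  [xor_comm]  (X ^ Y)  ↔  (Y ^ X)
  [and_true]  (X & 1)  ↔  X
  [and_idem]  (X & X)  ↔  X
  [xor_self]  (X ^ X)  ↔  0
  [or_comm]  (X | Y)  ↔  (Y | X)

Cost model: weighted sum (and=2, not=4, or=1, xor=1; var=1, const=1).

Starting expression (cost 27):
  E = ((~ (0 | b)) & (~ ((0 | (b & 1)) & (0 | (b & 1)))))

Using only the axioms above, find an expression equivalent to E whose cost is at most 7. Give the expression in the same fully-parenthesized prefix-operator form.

1. [and_idem →] ((0 | (b & 1)) & (0 | (b & 1)))  →  (0 | (b & 1));  E = ((~ (0 | b)) & (~ (0 | (b & 1))))
2. [and_true →] (b & 1)  →  b;  E = ((~ (0 | b)) & (~ (0 | b)))
3. [and_idem →] ((~ (0 | b)) & (~ (0 | b)))  →  (~ (0 | b));  cost 7 ≤ 7, done

(~ (0 | b))   [cost 7]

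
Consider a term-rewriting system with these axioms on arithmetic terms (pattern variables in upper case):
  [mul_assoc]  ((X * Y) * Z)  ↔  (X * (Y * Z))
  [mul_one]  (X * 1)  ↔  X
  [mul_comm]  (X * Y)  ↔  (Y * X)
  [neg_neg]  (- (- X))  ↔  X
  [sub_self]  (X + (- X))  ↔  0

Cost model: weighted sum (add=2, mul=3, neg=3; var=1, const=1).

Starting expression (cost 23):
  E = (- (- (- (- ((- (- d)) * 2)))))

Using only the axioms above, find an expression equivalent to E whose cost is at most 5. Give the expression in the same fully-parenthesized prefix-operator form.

(1) (- (- (- (- ((- (- d)) * 2)))))  =[neg_neg →]=  (- (- ((- (- d)) * 2)))
(2) (- (- d))  =[neg_neg →]=  d    ⊢ (- (- (d * 2)))
(3) (- (- (d * 2)))  =[neg_neg →]=  (d * 2)    ⊢ cost 5, within 5

(d * 2)   [cost 5]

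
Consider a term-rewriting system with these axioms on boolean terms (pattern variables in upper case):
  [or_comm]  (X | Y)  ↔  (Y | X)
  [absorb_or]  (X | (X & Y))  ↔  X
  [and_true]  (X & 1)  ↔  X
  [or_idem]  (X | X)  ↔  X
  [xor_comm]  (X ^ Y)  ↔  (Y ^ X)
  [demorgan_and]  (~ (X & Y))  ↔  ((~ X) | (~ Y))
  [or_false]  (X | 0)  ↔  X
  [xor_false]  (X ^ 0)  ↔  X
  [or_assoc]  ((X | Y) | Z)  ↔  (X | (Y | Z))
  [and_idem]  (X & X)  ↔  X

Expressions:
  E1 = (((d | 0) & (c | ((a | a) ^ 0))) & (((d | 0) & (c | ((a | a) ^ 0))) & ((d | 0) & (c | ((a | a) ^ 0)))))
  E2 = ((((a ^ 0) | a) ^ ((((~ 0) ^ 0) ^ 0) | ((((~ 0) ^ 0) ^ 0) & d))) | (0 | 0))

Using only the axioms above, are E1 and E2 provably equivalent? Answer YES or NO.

NO

The axioms are sound identities: if E1 ↔* E2 then E1 and E2 evaluate identically under any assignment.
Under a=0, c=0, d=0: E1 evaluates to 0, E2 to 1. Distinct ⇒ no rewrite sequence connects them.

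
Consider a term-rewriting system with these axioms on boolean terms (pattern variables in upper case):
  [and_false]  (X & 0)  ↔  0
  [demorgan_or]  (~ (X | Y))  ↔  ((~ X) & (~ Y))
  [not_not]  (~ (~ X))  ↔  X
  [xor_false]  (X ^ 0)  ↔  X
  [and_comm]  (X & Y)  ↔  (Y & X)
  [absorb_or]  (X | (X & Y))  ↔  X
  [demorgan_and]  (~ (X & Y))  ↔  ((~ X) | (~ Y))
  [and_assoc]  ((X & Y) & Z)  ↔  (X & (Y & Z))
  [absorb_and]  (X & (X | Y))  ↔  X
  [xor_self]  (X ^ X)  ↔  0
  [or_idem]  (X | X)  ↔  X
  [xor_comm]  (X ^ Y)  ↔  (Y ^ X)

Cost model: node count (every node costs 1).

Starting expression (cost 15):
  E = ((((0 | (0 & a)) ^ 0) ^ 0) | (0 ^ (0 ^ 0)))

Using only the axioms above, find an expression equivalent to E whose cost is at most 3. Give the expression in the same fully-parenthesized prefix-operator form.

1. [absorb_or →] (0 | (0 & a))  →  0;  E = (((0 ^ 0) ^ 0) | (0 ^ (0 ^ 0)))
2. [xor_comm →] (0 ^ (0 ^ 0))  →  ((0 ^ 0) ^ 0);  E = (((0 ^ 0) ^ 0) | ((0 ^ 0) ^ 0))
3. [or_idem →] (((0 ^ 0) ^ 0) | ((0 ^ 0) ^ 0))  →  ((0 ^ 0) ^ 0)
4. [xor_false →] ((0 ^ 0) ^ 0)  →  (0 ^ 0);  cost 3 ≤ 3, done

(0 ^ 0)   [cost 3]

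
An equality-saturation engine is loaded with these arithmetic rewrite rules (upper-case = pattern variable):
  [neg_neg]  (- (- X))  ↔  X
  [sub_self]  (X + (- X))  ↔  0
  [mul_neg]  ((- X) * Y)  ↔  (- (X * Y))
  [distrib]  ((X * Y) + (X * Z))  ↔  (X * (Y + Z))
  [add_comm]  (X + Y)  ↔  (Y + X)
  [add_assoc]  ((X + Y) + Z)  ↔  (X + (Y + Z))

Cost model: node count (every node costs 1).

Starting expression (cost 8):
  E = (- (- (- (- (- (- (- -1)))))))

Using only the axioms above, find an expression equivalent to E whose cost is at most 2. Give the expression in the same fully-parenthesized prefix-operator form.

(- -1)   [cost 2]

(1) (- (- (- (- (- -1)))))  =[neg_neg →]=  (- (- (- -1)))    ⊢ (- (- (- (- (- -1)))))
(2) (- (- (- (- (- -1)))))  =[neg_neg →]=  (- (- (- -1)))
(3) (- (- (- -1)))  =[neg_neg →]=  (- -1)    ⊢ cost 2, within 2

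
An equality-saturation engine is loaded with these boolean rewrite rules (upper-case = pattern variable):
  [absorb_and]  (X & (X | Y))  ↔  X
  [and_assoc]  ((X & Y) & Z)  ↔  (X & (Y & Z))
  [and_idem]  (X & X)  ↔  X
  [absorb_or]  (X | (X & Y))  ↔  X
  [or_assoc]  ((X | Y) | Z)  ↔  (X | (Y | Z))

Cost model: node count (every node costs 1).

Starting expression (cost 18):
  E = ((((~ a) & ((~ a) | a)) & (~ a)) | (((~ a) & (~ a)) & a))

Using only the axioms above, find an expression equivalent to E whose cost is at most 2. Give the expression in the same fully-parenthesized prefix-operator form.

step 1: absorb_and (→) rewrites ((~ a) & ((~ a) | a)) into (~ a), now (((~ a) & (~ a)) | (((~ a) & (~ a)) & a))
step 2: absorb_or (→) rewrites (((~ a) & (~ a)) | (((~ a) & (~ a)) & a)) into ((~ a) & (~ a))
step 3: and_idem (→) rewrites ((~ a) & (~ a)) into (~ a), reaching cost 2 (bound 2)

(~ a)   [cost 2]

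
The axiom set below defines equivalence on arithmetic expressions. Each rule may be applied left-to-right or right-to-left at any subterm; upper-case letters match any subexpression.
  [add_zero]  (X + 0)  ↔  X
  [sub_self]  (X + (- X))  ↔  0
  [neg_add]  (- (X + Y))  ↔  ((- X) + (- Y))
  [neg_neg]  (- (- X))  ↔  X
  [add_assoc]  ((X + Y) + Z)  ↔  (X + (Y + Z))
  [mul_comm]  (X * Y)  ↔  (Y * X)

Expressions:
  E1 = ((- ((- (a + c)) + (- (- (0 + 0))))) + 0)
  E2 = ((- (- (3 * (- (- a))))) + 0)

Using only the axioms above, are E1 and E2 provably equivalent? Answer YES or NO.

All listed rules preserve value, hence provable equivalence implies equal values everywhere; look for a separating assignment.
a=0, c=1 gives E1 ↦ 1, E2 ↦ 0; values differ ⇒ not provably equivalent.

NO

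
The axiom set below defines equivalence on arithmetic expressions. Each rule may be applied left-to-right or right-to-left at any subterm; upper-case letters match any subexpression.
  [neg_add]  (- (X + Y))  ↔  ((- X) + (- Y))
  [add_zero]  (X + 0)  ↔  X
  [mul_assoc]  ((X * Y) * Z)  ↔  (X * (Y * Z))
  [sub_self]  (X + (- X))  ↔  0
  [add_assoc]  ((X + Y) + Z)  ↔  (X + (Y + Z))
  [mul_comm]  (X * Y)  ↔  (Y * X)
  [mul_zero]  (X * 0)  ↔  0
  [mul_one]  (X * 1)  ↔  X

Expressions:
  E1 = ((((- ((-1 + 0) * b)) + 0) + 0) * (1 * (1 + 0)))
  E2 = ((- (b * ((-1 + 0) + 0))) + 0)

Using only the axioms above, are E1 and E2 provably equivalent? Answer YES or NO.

(1) (-1 + 0)  =[add_zero →]=  -1    ⊢ ((((- (-1 * b)) + 0) + 0) * (1 * (1 + 0)))
(2) (1 + 0)  =[add_zero →]=  1    ⊢ ((((- (-1 * b)) + 0) + 0) * (1 * 1))
(3) (1 * 1)  =[mul_one →]=  1    ⊢ ((((- (-1 * b)) + 0) + 0) * 1)
(4) ((- (-1 * b)) + 0)  =[add_zero →]=  (- (-1 * b))    ⊢ (((- (-1 * b)) + 0) * 1)
(5) ((- (-1 * b)) + 0)  =[add_zero →]=  (- (-1 * b))    ⊢ ((- (-1 * b)) * 1)
(6) ((- (-1 * b)) * 1)  =[mul_one →]=  (- (-1 * b))
(7) (-1 * b)  =[mul_comm →]=  (b * -1)    ⊢ (- (b * -1))
(8) -1  =[add_zero ←]=  (-1 + 0)    ⊢ (- (b * (-1 + 0)))
(9) (- (b * (-1 + 0)))  =[add_zero ←]=  ((- (b * (-1 + 0))) + 0)
(10) -1  =[add_zero ←]=  (-1 + 0)    ⊢ E2

YES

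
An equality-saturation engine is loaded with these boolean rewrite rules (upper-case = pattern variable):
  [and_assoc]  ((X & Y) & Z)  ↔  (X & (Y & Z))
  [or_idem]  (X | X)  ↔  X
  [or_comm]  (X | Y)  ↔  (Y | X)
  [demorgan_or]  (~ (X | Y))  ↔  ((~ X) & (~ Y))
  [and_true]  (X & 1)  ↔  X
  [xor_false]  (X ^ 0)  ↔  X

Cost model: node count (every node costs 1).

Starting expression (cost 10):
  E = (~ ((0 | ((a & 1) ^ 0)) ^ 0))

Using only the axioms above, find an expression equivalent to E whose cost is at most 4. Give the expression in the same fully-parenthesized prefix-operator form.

(~ (0 | a))   [cost 4]

1. [xor_false →] ((0 | ((a & 1) ^ 0)) ^ 0)  →  (0 | ((a & 1) ^ 0));  E = (~ (0 | ((a & 1) ^ 0)))
2. [and_true →] (a & 1)  →  a;  E = (~ (0 | (a ^ 0)))
3. [xor_false →] (a ^ 0)  →  a;  cost 4 ≤ 4, done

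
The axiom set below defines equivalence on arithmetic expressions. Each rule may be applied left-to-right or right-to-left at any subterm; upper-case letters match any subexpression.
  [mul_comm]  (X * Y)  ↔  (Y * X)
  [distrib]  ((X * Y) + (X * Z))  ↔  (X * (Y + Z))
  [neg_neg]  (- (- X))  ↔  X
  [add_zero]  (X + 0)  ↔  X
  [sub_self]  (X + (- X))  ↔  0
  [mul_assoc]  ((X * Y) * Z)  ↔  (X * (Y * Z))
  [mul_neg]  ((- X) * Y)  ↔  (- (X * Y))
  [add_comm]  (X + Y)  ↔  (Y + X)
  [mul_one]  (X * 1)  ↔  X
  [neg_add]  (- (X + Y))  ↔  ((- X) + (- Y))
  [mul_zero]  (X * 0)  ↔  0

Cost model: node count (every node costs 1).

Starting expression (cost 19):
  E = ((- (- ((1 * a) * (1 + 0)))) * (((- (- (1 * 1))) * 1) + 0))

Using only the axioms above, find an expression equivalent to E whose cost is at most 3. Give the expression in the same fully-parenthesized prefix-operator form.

(- (- a))   [cost 3]

1. [neg_neg →] (- (- (1 * 1)))  →  (1 * 1);  E = ((- (- ((1 * a) * (1 + 0)))) * (((1 * 1) * 1) + 0))
2. [mul_comm →] (1 * a)  →  (a * 1);  E = ((- (- ((a * 1) * (1 + 0)))) * (((1 * 1) * 1) + 0))
3. [mul_one →] (a * 1)  →  a;  E = ((- (- (a * (1 + 0)))) * (((1 * 1) * 1) + 0))
4. [add_zero →] (((1 * 1) * 1) + 0)  →  ((1 * 1) * 1);  E = ((- (- (a * (1 + 0)))) * ((1 * 1) * 1))
5. [mul_one →] (1 * 1)  →  1;  E = ((- (- (a * (1 + 0)))) * (1 * 1))
6. [mul_one →] (1 * 1)  →  1;  E = ((- (- (a * (1 + 0)))) * 1)
7. [add_zero →] (1 + 0)  →  1;  E = ((- (- (a * 1))) * 1)
8. [mul_one →] (a * 1)  →  a;  E = ((- (- a)) * 1)
9. [mul_one →] ((- (- a)) * 1)  →  (- (- a));  cost 3 ≤ 3, done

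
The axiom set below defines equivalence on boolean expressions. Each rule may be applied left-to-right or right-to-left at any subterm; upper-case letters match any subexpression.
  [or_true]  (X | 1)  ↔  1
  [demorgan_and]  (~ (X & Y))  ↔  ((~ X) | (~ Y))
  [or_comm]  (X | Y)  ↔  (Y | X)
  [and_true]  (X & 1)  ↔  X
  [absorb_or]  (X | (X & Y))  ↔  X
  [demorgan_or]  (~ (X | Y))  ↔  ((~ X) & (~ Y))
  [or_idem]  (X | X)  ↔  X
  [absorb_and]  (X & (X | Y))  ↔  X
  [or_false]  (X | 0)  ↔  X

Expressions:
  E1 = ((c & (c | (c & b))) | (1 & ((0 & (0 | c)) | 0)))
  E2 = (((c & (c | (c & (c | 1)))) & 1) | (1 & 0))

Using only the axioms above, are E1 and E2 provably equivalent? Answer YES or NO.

YES

step 1: absorb_and (→) rewrites (0 & (0 | c)) into 0, now ((c & (c | (c & b))) | (1 & (0 | 0)))
step 2: absorb_or (→) rewrites (c | (c & b)) into c, now ((c & c) | (1 & (0 | 0)))
step 3: or_false (→) rewrites (0 | 0) into 0, now ((c & c) | (1 & 0))
step 4: or_idem (←) rewrites c into (c | c), now ((c & (c | c)) | (1 & 0))
step 5: absorb_and (←) rewrites c into (c & (c | 1)), now ((c & (c | (c & (c | 1)))) | (1 & 0))
step 6: and_true (←) rewrites (c & (c | (c & (c | 1)))) into ((c & (c | (c & (c | 1)))) & 1), which is E2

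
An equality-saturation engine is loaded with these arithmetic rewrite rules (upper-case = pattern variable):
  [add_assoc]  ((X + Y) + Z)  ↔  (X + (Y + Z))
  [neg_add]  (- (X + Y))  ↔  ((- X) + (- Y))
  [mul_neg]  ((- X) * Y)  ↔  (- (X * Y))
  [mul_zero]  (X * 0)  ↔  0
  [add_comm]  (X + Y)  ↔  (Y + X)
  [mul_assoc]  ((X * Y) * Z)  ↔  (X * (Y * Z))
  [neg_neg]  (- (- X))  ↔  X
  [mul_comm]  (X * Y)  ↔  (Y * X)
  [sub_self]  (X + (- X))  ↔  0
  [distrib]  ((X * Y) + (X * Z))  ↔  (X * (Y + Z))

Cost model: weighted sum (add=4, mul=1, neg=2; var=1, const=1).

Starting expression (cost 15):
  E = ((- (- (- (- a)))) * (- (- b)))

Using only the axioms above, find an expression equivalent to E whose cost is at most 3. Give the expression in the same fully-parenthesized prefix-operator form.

1. [neg_neg →] (- (- b))  →  b;  E = ((- (- (- (- a)))) * b)
2. [neg_neg →] (- (- a))  →  a;  E = ((- (- a)) * b)
3. [neg_neg →] (- (- a))  →  a;  cost 3 ≤ 3, done

(a * b)   [cost 3]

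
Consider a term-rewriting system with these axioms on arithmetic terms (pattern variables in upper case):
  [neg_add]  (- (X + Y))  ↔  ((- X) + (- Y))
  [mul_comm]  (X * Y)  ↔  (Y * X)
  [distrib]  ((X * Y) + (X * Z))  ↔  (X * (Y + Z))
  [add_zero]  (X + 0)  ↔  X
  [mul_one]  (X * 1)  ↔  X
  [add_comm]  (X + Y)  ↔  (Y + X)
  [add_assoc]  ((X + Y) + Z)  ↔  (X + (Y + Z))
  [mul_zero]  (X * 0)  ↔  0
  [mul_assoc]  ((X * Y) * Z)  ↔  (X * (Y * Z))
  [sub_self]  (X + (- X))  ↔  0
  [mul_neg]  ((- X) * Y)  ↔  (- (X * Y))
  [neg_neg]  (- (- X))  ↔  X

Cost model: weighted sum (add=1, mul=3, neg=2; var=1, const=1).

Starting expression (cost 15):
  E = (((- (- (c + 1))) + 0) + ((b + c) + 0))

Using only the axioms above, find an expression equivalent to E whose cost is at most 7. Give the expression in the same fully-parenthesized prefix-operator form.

1. [add_zero →] ((- (- (c + 1))) + 0)  →  (- (- (c + 1)));  E = ((- (- (c + 1))) + ((b + c) + 0))
2. [neg_neg →] (- (- (c + 1)))  →  (c + 1);  E = ((c + 1) + ((b + c) + 0))
3. [add_zero →] ((b + c) + 0)  →  (b + c);  cost 7 ≤ 7, done

((c + 1) + (b + c))   [cost 7]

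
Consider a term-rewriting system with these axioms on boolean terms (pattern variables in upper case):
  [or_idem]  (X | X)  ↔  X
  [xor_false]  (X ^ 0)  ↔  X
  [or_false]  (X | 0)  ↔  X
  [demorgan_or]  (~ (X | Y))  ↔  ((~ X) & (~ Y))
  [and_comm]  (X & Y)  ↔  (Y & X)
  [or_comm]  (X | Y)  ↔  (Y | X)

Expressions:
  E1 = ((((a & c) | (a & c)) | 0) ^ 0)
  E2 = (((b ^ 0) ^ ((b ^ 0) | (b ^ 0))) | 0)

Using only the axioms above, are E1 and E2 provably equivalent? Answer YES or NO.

All listed rules preserve value, hence provable equivalence implies equal values everywhere; look for a separating assignment.
a=1, b=0, c=1 gives E1 ↦ 1, E2 ↦ 0; values differ ⇒ not provably equivalent.

NO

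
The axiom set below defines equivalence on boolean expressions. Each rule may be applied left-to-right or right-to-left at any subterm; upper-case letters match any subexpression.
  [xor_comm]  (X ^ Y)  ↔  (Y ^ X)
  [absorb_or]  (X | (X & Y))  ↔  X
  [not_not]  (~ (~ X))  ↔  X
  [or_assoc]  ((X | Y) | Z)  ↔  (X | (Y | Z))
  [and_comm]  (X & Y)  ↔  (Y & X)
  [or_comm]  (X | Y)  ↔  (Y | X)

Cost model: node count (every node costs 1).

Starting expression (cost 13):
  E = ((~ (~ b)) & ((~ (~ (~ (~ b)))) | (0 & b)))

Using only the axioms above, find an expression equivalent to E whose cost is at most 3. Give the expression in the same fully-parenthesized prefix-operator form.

(b & b)   [cost 3]

1. [not_not →] (~ (~ (~ b)))  →  (~ b);  E = ((~ (~ b)) & ((~ (~ b)) | (0 & b)))
2. [and_comm →] (0 & b)  →  (b & 0);  E = ((~ (~ b)) & ((~ (~ b)) | (b & 0)))
3. [not_not →] (~ (~ b))  →  b;  E = ((~ (~ b)) & (b | (b & 0)))
4. [not_not →] (~ (~ b))  →  b;  E = (b & (b | (b & 0)))
5. [absorb_or →] (b | (b & 0))  →  b;  cost 3 ≤ 3, done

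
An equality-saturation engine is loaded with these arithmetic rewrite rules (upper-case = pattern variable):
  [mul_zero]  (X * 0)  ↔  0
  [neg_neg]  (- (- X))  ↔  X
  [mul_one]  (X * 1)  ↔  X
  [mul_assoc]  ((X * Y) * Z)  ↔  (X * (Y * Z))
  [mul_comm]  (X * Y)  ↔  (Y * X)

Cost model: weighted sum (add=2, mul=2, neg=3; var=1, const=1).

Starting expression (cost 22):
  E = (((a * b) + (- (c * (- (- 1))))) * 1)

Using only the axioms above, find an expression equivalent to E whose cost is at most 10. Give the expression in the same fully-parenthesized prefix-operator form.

((a * b) + (- c))   [cost 10]

1. [neg_neg →] (- (- 1))  →  1;  E = (((a * b) + (- (c * 1))) * 1)
2. [mul_one →] (((a * b) + (- (c * 1))) * 1)  →  ((a * b) + (- (c * 1)))
3. [mul_one →] (c * 1)  →  c;  cost 10 ≤ 10, done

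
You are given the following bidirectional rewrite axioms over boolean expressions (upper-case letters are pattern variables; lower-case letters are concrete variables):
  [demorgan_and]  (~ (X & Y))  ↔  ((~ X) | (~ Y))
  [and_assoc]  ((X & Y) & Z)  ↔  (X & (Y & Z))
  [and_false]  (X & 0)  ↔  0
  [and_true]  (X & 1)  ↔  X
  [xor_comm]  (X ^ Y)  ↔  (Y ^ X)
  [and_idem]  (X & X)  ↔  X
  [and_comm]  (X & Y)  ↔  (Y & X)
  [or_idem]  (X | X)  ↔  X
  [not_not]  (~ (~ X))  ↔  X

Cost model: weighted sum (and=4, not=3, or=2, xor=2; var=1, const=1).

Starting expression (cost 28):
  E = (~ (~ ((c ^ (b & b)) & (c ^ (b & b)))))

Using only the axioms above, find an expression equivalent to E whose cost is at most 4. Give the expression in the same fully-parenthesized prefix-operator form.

(c ^ b)   [cost 4]

1. [and_idem →] ((c ^ (b & b)) & (c ^ (b & b)))  →  (c ^ (b & b));  E = (~ (~ (c ^ (b & b))))
2. [and_idem →] (b & b)  →  b;  E = (~ (~ (c ^ b)))
3. [not_not →] (~ (~ (c ^ b)))  →  (c ^ b);  cost 4 ≤ 4, done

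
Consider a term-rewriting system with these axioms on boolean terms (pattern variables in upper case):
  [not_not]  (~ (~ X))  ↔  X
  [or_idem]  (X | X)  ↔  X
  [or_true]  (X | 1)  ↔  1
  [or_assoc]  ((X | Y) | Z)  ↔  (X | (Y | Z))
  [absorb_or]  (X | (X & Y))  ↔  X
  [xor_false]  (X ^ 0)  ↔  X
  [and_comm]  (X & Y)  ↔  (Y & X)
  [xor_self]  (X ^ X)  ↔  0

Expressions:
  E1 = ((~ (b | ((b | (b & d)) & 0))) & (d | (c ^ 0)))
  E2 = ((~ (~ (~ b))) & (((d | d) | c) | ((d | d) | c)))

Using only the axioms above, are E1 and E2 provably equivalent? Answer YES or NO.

YES

1. [absorb_or →] (b | (b & d))  →  b;  E1 = ((~ (b | (b & 0))) & (d | (c ^ 0)))
2. [absorb_or →] (b | (b & 0))  →  b;  E1 = ((~ b) & (d | (c ^ 0)))
3. [xor_false →] (c ^ 0)  →  c;  E1 = ((~ b) & (d | c))
4. [or_idem ←] d  →  (d | d);  E1 = ((~ b) & ((d | d) | c))
5. [not_not ←] b  →  (~ (~ b));  E1 = ((~ (~ (~ b))) & ((d | d) | c))
6. [or_idem ←] ((d | d) | c)  →  (((d | d) | c) | ((d | d) | c));  this is E2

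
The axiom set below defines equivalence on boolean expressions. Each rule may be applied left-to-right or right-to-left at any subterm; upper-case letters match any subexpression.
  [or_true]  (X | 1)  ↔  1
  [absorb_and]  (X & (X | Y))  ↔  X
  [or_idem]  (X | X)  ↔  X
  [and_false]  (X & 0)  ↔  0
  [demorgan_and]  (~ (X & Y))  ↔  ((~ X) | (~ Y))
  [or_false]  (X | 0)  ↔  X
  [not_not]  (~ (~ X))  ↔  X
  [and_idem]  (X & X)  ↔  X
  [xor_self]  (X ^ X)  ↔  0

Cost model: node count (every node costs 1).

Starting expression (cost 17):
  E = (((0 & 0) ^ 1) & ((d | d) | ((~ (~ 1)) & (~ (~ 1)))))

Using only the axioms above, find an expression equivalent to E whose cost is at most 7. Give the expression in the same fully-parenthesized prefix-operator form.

step 1: and_idem (→) rewrites ((~ (~ 1)) & (~ (~ 1))) into (~ (~ 1)), now (((0 & 0) ^ 1) & ((d | d) | (~ (~ 1))))
step 2: and_false (→) rewrites (0 & 0) into 0, now ((0 ^ 1) & ((d | d) | (~ (~ 1))))
step 3: not_not (→) rewrites (~ (~ 1)) into 1, now ((0 ^ 1) & ((d | d) | 1))
step 4: or_idem (→) rewrites (d | d) into d, reaching cost 7 (bound 7)

((0 ^ 1) & (d | 1))   [cost 7]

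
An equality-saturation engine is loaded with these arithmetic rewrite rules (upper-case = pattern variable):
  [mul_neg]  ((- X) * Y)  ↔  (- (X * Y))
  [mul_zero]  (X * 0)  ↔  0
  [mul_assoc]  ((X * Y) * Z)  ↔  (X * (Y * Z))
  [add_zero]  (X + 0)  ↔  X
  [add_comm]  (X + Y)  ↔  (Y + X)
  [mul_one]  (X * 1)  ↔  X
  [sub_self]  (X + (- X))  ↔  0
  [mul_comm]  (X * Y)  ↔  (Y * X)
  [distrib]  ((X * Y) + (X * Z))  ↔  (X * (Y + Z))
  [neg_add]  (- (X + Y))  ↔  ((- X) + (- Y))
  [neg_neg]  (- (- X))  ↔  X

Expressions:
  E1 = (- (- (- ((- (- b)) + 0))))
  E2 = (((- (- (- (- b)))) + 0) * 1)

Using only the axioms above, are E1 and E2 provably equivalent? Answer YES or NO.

NO

All listed rules preserve value, hence provable equivalence implies equal values everywhere; look for a separating assignment.
b=1 gives E1 ↦ -1, E2 ↦ 1; values differ ⇒ not provably equivalent.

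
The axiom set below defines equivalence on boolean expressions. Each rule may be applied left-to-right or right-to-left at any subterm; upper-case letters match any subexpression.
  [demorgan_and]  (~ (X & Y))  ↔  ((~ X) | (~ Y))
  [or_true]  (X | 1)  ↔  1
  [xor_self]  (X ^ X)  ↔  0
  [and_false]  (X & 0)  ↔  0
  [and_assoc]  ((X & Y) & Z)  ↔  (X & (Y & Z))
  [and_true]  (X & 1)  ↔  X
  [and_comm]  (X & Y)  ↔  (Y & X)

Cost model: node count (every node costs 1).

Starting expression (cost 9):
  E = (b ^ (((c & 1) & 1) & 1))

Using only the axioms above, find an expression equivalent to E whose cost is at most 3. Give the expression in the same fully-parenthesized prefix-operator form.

(b ^ c)   [cost 3]

1. [and_true →] ((c & 1) & 1)  →  (c & 1);  E = (b ^ ((c & 1) & 1))
2. [and_true →] (c & 1)  →  c;  E = (b ^ (c & 1))
3. [and_true →] (c & 1)  →  c;  cost 3 ≤ 3, done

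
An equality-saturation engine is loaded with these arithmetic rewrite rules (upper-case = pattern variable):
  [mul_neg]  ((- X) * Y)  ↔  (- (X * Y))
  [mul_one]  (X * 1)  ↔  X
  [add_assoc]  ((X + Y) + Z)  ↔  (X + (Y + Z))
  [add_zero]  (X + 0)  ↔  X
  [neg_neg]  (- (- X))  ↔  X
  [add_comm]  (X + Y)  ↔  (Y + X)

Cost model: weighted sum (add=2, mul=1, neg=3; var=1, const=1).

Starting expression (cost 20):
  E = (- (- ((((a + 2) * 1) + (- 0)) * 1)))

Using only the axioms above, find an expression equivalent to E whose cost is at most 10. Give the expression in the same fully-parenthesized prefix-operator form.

((a + 2) + (- 0))   [cost 10]

(1) ((((a + 2) * 1) + (- 0)) * 1)  =[mul_one →]=  (((a + 2) * 1) + (- 0))    ⊢ (- (- (((a + 2) * 1) + (- 0))))
(2) ((a + 2) * 1)  =[mul_one →]=  (a + 2)    ⊢ (- (- ((a + 2) + (- 0))))
(3) (- (- ((a + 2) + (- 0))))  =[neg_neg →]=  ((a + 2) + (- 0))    ⊢ cost 10, within 10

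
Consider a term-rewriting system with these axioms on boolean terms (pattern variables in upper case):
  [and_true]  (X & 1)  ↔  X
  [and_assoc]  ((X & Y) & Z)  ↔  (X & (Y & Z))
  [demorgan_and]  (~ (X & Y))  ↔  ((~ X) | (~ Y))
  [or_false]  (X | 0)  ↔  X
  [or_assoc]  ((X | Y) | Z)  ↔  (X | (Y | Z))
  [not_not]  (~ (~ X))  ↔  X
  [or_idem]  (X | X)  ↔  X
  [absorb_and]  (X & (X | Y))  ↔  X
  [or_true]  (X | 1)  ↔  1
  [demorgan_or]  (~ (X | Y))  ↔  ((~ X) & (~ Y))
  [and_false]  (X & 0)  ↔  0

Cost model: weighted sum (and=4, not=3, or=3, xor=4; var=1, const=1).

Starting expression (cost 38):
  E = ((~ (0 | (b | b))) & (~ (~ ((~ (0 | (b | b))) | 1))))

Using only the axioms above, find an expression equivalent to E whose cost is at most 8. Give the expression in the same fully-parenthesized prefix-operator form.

(~ (0 | b))   [cost 8]

step 1: not_not (→) rewrites (~ (~ ((~ (0 | (b | b))) | 1))) into ((~ (0 | (b | b))) | 1), now ((~ (0 | (b | b))) & ((~ (0 | (b | b))) | 1))
step 2: absorb_and (→) rewrites ((~ (0 | (b | b))) & ((~ (0 | (b | b))) | 1)) into (~ (0 | (b | b)))
step 3: or_idem (→) rewrites (b | b) into b, reaching cost 8 (bound 8)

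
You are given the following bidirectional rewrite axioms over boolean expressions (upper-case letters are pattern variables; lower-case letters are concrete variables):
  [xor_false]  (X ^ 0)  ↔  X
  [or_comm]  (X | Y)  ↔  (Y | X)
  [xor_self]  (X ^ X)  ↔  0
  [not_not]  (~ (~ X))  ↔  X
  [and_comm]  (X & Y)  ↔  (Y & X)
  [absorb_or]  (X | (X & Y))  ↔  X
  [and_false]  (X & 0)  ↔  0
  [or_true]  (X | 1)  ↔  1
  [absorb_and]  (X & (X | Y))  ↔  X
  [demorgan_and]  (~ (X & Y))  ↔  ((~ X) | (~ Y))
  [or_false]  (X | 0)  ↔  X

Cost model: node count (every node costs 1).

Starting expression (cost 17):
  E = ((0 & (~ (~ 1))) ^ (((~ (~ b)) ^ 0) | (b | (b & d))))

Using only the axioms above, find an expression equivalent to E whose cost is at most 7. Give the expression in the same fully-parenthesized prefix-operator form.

((1 & 0) ^ (b | b))   [cost 7]

step 1: not_not (→) rewrites (~ (~ b)) into b, now ((0 & (~ (~ 1))) ^ ((b ^ 0) | (b | (b & d))))
step 2: not_not (→) rewrites (~ (~ 1)) into 1, now ((0 & 1) ^ ((b ^ 0) | (b | (b & d))))
step 3: and_comm (→) rewrites (0 & 1) into (1 & 0), now ((1 & 0) ^ ((b ^ 0) | (b | (b & d))))
step 4: absorb_or (→) rewrites (b | (b & d)) into b, now ((1 & 0) ^ ((b ^ 0) | b))
step 5: xor_false (→) rewrites (b ^ 0) into b, reaching cost 7 (bound 7)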